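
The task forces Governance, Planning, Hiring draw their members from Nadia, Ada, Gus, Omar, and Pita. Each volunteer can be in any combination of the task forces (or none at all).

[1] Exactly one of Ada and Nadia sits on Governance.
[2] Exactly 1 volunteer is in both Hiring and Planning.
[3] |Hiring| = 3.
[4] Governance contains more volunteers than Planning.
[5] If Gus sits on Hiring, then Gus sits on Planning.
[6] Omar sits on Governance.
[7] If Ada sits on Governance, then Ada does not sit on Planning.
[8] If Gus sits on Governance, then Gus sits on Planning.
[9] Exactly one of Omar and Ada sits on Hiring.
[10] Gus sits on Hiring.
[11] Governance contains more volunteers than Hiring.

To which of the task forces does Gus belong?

From (6): Omar ∈ Governance.
From (10): Gus ∈ Hiring.
(5): Gus ∈ Planning.
Suppose Gus ∉ Governance: no assignment then satisfies all the clues, so Gus ∈ Governance.

Gus: Governance, Hiring, Planning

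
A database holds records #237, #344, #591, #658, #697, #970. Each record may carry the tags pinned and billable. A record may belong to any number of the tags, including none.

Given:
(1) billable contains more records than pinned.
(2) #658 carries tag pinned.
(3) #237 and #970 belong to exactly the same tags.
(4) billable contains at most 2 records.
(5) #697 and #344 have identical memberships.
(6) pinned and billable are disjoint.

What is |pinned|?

1

From (2): #658 ∈ pinned.
(6) (disjoint): #658 ∉ billable.
Suppose #237 ∈ pinned: no assignment then satisfies all the clues, so #237 ∉ pinned.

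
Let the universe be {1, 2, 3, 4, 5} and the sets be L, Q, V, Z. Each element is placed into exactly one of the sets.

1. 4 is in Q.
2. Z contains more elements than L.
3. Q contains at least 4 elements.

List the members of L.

L = {}

From (1): 4 ∈ Q.
Suppose 1 ∈ L: no assignment then satisfies all the clues, so 1 ∉ L.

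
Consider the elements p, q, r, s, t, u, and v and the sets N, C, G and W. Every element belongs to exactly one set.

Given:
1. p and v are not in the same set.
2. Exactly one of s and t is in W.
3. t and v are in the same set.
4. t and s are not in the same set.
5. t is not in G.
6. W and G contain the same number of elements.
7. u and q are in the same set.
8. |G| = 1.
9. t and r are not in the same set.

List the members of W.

W = {s}

From (5): t ∉ G.
(3): v matches t: v ∉ G.
Suppose p ∈ W: no assignment then satisfies all the clues, so p ∉ W.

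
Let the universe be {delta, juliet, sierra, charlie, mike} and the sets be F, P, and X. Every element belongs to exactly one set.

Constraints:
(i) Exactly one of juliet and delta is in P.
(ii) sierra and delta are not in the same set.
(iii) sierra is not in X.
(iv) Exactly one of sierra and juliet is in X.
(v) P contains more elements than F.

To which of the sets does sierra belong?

From (iii): sierra ∉ X.
(iv) (exactly one): juliet ∈ X.
(i) (exactly one): delta ∈ P.
(ii): sierra ∉ P.
Only one set left: sierra ∈ F.

sierra: F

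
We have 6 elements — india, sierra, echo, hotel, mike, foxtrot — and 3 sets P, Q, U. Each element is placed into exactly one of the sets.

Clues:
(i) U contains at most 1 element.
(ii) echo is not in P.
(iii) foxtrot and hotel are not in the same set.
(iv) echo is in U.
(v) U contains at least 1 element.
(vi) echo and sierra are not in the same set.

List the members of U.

From (ii): echo ∉ P.
From (iv): echo ∈ U.
(i): U already has 1, so the rest are out.

U = {echo}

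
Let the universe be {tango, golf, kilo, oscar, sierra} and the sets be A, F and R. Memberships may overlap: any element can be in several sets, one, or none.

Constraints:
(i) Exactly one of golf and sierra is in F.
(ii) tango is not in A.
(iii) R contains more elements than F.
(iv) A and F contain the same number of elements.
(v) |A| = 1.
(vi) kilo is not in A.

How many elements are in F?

1

From (ii): tango ∉ A.
From (vi): kilo ∉ A.
Suppose tango ∈ F: no assignment then satisfies all the clues, so tango ∉ F.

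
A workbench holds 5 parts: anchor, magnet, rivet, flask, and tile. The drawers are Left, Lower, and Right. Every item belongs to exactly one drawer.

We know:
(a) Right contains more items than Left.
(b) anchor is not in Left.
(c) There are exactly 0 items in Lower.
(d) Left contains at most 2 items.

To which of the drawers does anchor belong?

From (b): anchor ∉ Left.
(c): Lower already has 0, so the rest are out.
Only one drawer left: anchor ∈ Right.

anchor: Right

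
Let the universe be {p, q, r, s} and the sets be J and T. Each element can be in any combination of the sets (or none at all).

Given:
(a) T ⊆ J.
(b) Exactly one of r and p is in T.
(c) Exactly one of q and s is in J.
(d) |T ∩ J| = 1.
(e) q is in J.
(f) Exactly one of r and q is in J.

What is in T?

From (e): q ∈ J.
(c) (exactly one): s ∉ J.
(f) (exactly one): r ∉ J.
(a) contrapositive: r ∉ T.
(a) contrapositive: s ∉ T.
(b) (exactly one): p ∈ T.
(a) with p ∈ T: p ∈ J.
Suppose q ∈ T: no assignment then satisfies all the clues, so q ∉ T.

T = {p}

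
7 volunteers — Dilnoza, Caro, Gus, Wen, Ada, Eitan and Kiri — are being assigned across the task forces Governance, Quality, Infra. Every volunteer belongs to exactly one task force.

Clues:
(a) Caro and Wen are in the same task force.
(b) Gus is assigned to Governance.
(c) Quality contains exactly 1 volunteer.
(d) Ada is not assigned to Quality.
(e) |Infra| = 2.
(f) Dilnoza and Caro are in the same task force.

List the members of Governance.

From (b): Gus ∈ Governance.
From (d): Ada ∉ Quality.
Suppose Dilnoza ∉ Governance: no assignment then satisfies all the clues, so Dilnoza ∈ Governance.

Governance = {Caro, Dilnoza, Gus, Wen}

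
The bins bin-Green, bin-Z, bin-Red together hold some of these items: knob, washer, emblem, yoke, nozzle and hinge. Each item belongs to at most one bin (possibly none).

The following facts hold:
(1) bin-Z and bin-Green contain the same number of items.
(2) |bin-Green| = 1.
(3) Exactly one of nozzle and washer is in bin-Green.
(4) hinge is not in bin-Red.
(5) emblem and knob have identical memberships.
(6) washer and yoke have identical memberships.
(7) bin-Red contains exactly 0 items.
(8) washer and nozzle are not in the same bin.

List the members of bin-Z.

bin-Z = {hinge}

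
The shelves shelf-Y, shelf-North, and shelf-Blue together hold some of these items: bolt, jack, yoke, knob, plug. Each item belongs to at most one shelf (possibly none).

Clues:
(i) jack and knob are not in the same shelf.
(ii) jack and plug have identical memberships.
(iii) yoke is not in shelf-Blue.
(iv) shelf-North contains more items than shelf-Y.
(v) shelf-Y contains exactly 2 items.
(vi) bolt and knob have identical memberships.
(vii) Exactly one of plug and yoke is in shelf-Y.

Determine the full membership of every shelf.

shelf-Y = {jack, plug}; shelf-North = {bolt, knob, yoke}; shelf-Blue = {}

From (iii): yoke ∉ shelf-Blue.
Suppose bolt ∈ shelf-Y: no assignment then satisfies all the clues, so bolt ∉ shelf-Y.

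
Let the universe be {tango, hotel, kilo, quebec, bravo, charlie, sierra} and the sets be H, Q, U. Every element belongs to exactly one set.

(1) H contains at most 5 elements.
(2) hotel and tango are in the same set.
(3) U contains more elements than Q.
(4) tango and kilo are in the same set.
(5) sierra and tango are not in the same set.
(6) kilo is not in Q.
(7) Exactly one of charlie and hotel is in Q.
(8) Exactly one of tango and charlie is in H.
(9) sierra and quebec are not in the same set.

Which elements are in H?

H = {hotel, kilo, quebec, tango}

From (6): kilo ∉ Q.
(4): tango matches kilo: tango ∉ Q.
(2): hotel matches tango: hotel ∉ Q.
(7) (exactly one): charlie ∈ Q.
(8) (exactly one): tango ∈ H.
(2): hotel matches tango: hotel ∈ H.
(4): kilo matches tango: kilo ∈ H.
(5): sierra ∉ H.
Suppose quebec ∉ H: no assignment then satisfies all the clues, so quebec ∈ H.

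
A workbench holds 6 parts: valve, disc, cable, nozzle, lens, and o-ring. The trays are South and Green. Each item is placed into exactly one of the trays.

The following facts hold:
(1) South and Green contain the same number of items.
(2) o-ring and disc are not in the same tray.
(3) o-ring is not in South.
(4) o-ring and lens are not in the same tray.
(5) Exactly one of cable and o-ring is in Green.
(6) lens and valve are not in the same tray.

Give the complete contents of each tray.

South = {cable, disc, lens}; Green = {nozzle, o-ring, valve}

From (3): o-ring ∉ South.
Only one tray left: o-ring ∈ Green.
(2): disc ∉ Green.
(4): lens ∉ Green.
(5) (exactly one): cable ∉ Green.
Only one tray left: disc ∈ South.
Only one tray left: cable ∈ South.
Only one tray left: lens ∈ South.
(6): valve ∉ South.
Only one tray left: valve ∈ Green.
Suppose nozzle ∈ South: no assignment then satisfies all the clues, so nozzle ∉ South.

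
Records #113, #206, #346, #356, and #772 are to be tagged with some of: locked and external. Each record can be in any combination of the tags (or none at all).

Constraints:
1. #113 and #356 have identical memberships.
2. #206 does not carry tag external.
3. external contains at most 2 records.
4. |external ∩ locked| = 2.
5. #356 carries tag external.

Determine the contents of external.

external = {#113, #356}

From (2): #206 ∉ external.
From (5): #356 ∈ external.
(1): #113 matches #356: #113 ∈ external.
(3): external already has 2, so the rest are out.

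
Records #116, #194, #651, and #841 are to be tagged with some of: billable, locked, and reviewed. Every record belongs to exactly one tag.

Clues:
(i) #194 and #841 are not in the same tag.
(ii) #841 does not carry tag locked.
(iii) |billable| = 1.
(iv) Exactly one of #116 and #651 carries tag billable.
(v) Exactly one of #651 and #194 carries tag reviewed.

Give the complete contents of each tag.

billable = {#116}; locked = {#194}; reviewed = {#651, #841}

From (ii): #841 ∉ locked.
Suppose #116 ∉ billable: no assignment then satisfies all the clues, so #116 ∈ billable.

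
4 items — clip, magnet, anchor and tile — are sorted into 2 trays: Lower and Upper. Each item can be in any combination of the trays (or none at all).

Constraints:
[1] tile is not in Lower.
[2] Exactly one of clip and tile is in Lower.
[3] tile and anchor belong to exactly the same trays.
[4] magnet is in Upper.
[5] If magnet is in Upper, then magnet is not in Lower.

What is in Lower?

Lower = {clip}

From (1): tile ∉ Lower.
From (4): magnet ∈ Upper.
(2) (exactly one): clip ∈ Lower.
(3): anchor matches tile: anchor ∉ Lower.
(5): magnet ∉ Lower.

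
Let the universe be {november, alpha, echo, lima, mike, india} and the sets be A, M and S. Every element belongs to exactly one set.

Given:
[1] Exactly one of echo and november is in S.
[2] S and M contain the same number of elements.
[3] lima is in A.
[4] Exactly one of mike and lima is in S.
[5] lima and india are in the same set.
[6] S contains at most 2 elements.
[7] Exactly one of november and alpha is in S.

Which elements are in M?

M = {alpha, echo}

From (3): lima ∈ A.
(4) (exactly one): mike ∈ S.
(5): india matches lima: india ∈ A.
Suppose november ∈ M: no assignment then satisfies all the clues, so november ∉ M.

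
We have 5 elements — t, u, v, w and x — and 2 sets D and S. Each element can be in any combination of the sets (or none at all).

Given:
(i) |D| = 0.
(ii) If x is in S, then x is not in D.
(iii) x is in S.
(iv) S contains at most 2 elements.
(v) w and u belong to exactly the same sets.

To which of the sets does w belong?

From (iii): x ∈ S.
(i): D already has 0, so the rest are out.
Suppose w ∈ S: no assignment then satisfies all the clues, so w ∉ S.

w: none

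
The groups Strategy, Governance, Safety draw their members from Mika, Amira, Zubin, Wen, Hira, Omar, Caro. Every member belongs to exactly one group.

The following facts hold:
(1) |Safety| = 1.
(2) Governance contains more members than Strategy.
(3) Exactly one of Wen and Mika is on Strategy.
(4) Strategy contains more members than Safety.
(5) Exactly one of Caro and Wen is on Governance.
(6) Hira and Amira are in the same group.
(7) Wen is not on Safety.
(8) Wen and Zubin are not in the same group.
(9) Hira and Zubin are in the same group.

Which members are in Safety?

Safety = {Mika}

From (7): Wen ∉ Safety.
Suppose Mika ∉ Safety: no assignment then satisfies all the clues, so Mika ∈ Safety.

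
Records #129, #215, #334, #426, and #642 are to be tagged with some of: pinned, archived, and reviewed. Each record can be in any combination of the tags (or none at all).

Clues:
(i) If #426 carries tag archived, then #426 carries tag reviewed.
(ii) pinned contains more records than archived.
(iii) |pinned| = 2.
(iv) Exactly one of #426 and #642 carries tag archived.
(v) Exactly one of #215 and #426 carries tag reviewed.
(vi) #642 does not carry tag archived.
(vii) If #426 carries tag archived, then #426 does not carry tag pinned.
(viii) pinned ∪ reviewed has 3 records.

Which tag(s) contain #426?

From (vi): #642 ∉ archived.
(iv) (exactly one): #426 ∈ archived.
(vii): #426 ∉ pinned.
(i): #426 ∈ reviewed.
(v) (exactly one): #215 ∉ reviewed.

#426: archived, reviewed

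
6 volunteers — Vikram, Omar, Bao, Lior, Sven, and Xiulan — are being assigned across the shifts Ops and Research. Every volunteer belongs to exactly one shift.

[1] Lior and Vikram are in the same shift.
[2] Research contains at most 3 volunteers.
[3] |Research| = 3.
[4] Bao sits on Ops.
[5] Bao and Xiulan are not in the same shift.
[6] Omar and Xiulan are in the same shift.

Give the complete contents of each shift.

Ops = {Bao, Lior, Vikram}; Research = {Omar, Sven, Xiulan}

From (4): Bao ∈ Ops.
(5): Xiulan ∉ Ops.
(6): Omar matches Xiulan: Omar ∉ Ops.
Only one shift left: Omar ∈ Research.
Only one shift left: Xiulan ∈ Research.
Suppose Vikram ∉ Ops: no assignment then satisfies all the clues, so Vikram ∈ Ops.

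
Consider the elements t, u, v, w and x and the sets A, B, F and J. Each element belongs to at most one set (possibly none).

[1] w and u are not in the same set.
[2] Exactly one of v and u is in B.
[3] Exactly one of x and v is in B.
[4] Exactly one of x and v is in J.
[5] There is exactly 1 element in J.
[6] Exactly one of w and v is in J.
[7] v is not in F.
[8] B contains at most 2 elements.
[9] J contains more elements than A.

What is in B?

B = {u, x}

From (7): v ∉ F.
Suppose t ∈ B: no assignment then satisfies all the clues, so t ∉ B.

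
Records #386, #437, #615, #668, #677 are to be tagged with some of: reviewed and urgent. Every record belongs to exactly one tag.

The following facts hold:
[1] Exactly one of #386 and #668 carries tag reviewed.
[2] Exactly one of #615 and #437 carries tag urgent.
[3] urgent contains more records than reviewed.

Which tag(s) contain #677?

#677: urgent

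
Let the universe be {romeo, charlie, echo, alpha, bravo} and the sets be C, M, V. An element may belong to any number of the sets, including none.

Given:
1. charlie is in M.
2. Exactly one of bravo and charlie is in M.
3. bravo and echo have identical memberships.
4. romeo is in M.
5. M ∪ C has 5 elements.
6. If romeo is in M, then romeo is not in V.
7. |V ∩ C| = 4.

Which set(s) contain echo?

echo: C, V

From (1): charlie ∈ M.
From (4): romeo ∈ M.
(2) (exactly one): bravo ∉ M.
(3): echo matches bravo: echo ∉ M.
(6): romeo ∉ V.
Suppose echo ∉ C: no assignment then satisfies all the clues, so echo ∈ C.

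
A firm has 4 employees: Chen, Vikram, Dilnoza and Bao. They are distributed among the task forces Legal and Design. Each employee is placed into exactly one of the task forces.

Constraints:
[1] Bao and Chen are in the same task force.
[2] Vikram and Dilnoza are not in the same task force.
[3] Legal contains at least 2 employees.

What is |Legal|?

3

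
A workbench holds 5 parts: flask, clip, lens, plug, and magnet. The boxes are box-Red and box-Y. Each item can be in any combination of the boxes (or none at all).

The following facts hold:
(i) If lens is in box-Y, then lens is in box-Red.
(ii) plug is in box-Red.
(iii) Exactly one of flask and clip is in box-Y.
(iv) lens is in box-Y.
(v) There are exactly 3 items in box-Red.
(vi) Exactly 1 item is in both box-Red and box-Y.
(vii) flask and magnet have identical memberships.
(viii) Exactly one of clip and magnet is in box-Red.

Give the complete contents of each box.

box-Red = {clip, lens, plug}; box-Y = {flask, lens, magnet}

From (ii): plug ∈ box-Red.
From (iv): lens ∈ box-Y.
(i): lens ∈ box-Red.
Suppose flask ∈ box-Red: no assignment then satisfies all the clues, so flask ∉ box-Red.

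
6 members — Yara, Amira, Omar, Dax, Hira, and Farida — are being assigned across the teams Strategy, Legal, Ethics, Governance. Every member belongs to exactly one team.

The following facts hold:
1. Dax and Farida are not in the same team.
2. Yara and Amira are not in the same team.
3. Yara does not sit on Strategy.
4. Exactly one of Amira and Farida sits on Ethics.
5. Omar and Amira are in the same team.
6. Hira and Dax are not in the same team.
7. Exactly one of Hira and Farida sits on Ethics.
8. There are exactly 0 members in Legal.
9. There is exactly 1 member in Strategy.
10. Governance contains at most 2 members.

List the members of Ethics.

Ethics = {Amira, Hira, Omar}

From (3): Yara ∉ Strategy.
(8): Legal already has 0, so the rest are out.
Suppose Yara ∈ Ethics: no assignment then satisfies all the clues, so Yara ∉ Ethics.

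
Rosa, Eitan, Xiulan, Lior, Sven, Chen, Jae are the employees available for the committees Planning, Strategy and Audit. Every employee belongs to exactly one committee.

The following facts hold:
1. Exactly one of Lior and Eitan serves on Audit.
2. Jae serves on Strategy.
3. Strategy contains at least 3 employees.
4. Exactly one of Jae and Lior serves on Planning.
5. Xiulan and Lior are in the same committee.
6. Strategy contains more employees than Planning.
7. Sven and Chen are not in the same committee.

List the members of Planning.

From (2): Jae ∈ Strategy.
(4) (exactly one): Lior ∈ Planning.
(5): Xiulan matches Lior: Xiulan ∈ Planning.
(1) (exactly one): Eitan ∈ Audit.
Suppose Rosa ∈ Planning: no assignment then satisfies all the clues, so Rosa ∉ Planning.

Planning = {Lior, Xiulan}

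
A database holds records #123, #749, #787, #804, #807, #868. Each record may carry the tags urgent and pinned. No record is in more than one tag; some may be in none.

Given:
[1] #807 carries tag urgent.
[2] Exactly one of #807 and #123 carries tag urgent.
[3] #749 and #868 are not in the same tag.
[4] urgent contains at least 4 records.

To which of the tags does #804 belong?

From (1): #807 ∈ urgent.
(2) (exactly one): #123 ∉ urgent.
Suppose #804 ∉ urgent: no assignment then satisfies all the clues, so #804 ∈ urgent.

#804: urgent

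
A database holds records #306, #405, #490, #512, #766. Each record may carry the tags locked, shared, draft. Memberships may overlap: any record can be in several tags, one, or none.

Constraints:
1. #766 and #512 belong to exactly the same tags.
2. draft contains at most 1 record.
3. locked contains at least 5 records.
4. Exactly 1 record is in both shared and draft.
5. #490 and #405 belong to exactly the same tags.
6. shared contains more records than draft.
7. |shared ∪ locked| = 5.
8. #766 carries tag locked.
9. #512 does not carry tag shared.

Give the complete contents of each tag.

locked = {#306, #405, #490, #512, #766}; shared = {#306, #405, #490}; draft = {#306}

From (8): #766 ∈ locked.
From (9): #512 ∉ shared.
(1): #512 matches #766: #512 ∈ locked.
(1): #766 matches #512: #766 ∉ shared.
(3): only 5 candidates remain for locked, so all are in.
Suppose #306 ∉ shared: no assignment then satisfies all the clues, so #306 ∈ shared.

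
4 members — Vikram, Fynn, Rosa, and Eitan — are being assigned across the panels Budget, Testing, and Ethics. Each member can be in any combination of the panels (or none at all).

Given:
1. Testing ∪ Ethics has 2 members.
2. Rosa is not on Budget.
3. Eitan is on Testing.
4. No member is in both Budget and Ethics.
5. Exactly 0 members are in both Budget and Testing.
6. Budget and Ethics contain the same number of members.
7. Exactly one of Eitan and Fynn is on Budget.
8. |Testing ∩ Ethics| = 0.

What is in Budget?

Budget = {Fynn}

From (2): Rosa ∉ Budget.
From (3): Eitan ∈ Testing.
Suppose Vikram ∈ Budget: no assignment then satisfies all the clues, so Vikram ∉ Budget.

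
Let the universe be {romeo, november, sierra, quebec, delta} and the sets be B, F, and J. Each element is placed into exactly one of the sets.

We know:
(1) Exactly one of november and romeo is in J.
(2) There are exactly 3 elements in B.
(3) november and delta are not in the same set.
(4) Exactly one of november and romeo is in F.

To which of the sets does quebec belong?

quebec: B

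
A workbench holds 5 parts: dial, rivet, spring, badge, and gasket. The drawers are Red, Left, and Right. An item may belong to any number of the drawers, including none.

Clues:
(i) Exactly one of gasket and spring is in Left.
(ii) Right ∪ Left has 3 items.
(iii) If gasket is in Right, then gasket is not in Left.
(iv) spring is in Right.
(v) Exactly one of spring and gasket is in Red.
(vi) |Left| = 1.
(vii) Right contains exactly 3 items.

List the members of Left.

From (iv): spring ∈ Right.
Suppose dial ∈ Left: no assignment then satisfies all the clues, so dial ∉ Left.

Left = {spring}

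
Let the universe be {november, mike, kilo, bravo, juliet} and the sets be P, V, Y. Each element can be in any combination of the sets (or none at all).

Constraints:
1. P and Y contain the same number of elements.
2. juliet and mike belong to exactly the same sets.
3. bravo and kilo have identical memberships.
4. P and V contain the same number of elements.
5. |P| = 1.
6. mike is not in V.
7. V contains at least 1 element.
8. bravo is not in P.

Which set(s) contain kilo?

kilo: none

From (6): mike ∉ V.
From (8): bravo ∉ P.
(2): juliet matches mike: juliet ∉ V.
(3): kilo matches bravo: kilo ∉ P.
Suppose kilo ∈ V: no assignment then satisfies all the clues, so kilo ∉ V.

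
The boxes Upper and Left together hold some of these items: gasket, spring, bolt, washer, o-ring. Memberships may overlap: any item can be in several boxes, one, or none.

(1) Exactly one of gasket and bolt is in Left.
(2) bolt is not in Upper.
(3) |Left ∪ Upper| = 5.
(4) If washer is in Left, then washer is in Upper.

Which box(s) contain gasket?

gasket: Upper

From (2): bolt ∉ Upper.
Suppose gasket ∉ Upper: no assignment then satisfies all the clues, so gasket ∈ Upper.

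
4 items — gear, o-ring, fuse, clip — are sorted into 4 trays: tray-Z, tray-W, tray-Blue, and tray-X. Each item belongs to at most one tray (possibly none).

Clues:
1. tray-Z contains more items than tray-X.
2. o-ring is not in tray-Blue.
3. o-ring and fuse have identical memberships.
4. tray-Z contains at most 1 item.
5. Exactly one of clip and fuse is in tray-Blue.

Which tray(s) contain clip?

From (2): o-ring ∉ tray-Blue.
(3): fuse matches o-ring: fuse ∉ tray-Blue.
(5) (exactly one): clip ∈ tray-Blue.

clip: tray-Blue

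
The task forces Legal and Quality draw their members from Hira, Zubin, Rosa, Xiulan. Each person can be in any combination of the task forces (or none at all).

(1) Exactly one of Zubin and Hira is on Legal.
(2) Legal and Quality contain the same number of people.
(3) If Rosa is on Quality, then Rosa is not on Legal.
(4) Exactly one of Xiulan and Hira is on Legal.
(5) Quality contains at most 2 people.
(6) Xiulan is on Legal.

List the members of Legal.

Legal = {Xiulan, Zubin}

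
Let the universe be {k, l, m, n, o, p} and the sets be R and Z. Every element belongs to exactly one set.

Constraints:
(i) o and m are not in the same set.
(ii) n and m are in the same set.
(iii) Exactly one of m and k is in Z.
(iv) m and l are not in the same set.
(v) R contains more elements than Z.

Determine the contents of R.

R = {k, l, o, p}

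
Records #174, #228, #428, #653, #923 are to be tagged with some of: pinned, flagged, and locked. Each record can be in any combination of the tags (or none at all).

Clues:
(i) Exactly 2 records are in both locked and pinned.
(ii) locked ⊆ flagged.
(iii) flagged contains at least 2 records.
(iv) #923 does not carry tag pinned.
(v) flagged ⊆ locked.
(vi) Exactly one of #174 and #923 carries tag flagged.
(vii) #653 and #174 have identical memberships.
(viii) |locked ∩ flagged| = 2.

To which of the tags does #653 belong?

#653: flagged, locked, pinned

From (iv): #923 ∉ pinned.
Suppose #653 ∉ pinned: no assignment then satisfies all the clues, so #653 ∈ pinned.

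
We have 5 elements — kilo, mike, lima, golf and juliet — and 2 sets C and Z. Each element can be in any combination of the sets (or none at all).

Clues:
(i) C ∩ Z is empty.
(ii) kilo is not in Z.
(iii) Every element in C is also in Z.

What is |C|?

0

From (ii): kilo ∉ Z.
(iii) contrapositive: kilo ∉ C.
Suppose mike ∈ C: no assignment then satisfies all the clues, so mike ∉ C.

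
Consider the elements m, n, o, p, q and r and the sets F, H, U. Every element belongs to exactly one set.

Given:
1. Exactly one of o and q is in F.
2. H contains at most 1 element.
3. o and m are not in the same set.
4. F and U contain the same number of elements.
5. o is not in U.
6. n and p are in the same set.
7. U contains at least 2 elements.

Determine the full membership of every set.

F = {n, o, p}; H = {}; U = {m, q, r}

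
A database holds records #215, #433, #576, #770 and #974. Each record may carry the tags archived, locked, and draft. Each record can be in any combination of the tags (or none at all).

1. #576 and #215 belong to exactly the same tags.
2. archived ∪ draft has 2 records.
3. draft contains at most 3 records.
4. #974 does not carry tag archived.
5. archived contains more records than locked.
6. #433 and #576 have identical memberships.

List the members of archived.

From (4): #974 ∉ archived.
Suppose #215 ∈ archived: no assignment then satisfies all the clues, so #215 ∉ archived.

archived = {#770}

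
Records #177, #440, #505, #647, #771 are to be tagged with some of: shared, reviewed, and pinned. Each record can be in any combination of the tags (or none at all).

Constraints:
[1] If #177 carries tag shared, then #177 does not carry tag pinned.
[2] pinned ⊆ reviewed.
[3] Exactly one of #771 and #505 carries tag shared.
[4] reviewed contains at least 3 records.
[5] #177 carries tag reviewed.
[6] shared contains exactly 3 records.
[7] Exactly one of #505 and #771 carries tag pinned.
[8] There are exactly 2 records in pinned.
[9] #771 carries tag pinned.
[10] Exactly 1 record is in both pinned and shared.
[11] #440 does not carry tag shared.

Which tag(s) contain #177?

#177: reviewed, shared

From (5): #177 ∈ reviewed.
From (9): #771 ∈ pinned.
From (11): #440 ∉ shared.
(2) with #771 ∈ pinned: #771 ∈ reviewed.
(7) (exactly one): #505 ∉ pinned.
Suppose #177 ∉ shared: no assignment then satisfies all the clues, so #177 ∈ shared.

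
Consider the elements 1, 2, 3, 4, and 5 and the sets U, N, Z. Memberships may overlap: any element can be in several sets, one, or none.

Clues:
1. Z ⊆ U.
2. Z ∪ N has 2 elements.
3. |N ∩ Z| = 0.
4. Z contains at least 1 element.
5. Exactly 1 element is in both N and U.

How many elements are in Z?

1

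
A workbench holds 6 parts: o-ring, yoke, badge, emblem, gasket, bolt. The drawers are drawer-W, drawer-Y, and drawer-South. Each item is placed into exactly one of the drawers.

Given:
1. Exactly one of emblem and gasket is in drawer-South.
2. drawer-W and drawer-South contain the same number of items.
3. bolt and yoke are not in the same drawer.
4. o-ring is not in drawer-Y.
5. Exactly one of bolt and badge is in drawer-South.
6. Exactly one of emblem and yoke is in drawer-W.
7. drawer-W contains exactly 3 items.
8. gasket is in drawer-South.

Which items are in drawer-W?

drawer-W = {bolt, emblem, o-ring}

From (4): o-ring ∉ drawer-Y.
From (8): gasket ∈ drawer-South.
(1) (exactly one): emblem ∉ drawer-South.
Suppose o-ring ∉ drawer-W: no assignment then satisfies all the clues, so o-ring ∈ drawer-W.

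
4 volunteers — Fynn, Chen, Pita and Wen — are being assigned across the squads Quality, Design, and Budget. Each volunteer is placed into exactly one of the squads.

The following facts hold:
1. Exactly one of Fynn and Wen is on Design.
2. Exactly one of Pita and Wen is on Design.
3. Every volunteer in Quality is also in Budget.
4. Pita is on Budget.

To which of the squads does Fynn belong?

Fynn: Budget

From (4): Pita ∈ Budget.
(2) (exactly one): Wen ∈ Design.
(1) (exactly one): Fynn ∉ Design.
Suppose Fynn ∈ Quality: no assignment then satisfies all the clues, so Fynn ∉ Quality.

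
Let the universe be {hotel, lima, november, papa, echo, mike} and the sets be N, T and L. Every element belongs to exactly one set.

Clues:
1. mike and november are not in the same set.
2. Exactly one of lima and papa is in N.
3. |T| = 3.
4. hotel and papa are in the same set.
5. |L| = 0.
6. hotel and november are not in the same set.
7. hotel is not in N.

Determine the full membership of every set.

N = {echo, lima, november}; T = {hotel, mike, papa}; L = {}

From (7): hotel ∉ N.
(4): papa matches hotel: papa ∉ N.
(5): L already has 0, so the rest are out.
Only one set left: hotel ∈ T.
Only one set left: papa ∈ T.
(2) (exactly one): lima ∈ N.
(6): november ∉ T.
Only one set left: november ∈ N.
(1): mike ∉ N.
Only one set left: mike ∈ T.
(3): T already has 3, so the rest are out.
Only one set left: echo ∈ N.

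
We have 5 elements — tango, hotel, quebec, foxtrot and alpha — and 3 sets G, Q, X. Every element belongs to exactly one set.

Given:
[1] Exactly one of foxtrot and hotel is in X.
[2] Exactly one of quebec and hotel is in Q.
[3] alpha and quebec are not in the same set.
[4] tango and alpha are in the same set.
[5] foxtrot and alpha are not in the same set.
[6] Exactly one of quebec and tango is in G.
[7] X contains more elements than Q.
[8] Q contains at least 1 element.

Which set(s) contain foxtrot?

foxtrot: X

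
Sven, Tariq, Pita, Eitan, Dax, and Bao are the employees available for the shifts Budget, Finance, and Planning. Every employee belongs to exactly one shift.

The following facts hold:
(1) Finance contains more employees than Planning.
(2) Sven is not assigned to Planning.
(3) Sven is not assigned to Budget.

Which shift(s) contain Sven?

Sven: Finance

From (2): Sven ∉ Planning.
From (3): Sven ∉ Budget.
Only one shift left: Sven ∈ Finance.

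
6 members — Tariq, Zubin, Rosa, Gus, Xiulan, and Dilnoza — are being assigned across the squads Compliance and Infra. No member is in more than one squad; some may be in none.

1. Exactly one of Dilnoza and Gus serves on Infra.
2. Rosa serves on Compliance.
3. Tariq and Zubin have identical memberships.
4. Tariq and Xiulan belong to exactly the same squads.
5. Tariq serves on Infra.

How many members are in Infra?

4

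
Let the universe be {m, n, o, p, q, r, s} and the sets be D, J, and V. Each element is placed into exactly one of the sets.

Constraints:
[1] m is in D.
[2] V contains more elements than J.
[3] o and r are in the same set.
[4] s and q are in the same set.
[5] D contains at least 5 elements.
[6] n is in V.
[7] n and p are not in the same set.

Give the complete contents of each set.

From (1): m ∈ D.
From (6): n ∈ V.
(7): p ∉ V.
Suppose o ∉ D: no assignment then satisfies all the clues, so o ∈ D.

D = {m, o, p, q, r, s}; J = {}; V = {n}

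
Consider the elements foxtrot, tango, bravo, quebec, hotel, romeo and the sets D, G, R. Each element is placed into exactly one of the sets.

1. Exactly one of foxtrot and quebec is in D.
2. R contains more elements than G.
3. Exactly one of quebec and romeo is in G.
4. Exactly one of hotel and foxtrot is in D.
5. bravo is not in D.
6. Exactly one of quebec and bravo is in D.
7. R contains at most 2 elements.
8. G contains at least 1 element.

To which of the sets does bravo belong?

bravo: R

From (5): bravo ∉ D.
(6) (exactly one): quebec ∈ D.
(1) (exactly one): foxtrot ∉ D.
(3) (exactly one): romeo ∈ G.
(4) (exactly one): hotel ∈ D.
Suppose bravo ∈ G: no assignment then satisfies all the clues, so bravo ∉ G.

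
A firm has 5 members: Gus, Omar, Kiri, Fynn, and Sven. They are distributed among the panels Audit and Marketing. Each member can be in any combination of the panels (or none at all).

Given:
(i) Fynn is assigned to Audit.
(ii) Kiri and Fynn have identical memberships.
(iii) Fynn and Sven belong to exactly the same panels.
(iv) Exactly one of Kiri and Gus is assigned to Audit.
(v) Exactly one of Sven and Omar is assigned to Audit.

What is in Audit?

Audit = {Fynn, Kiri, Sven}

From (i): Fynn ∈ Audit.
(ii): Kiri matches Fynn: Kiri ∈ Audit.
(iii): Sven matches Fynn: Sven ∈ Audit.
(iv) (exactly one): Gus ∉ Audit.
(v) (exactly one): Omar ∉ Audit.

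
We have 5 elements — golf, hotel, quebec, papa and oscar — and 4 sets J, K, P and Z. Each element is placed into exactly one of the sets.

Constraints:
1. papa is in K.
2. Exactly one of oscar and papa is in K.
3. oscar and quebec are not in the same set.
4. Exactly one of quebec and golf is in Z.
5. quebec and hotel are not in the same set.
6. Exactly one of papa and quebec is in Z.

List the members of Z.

Z = {quebec}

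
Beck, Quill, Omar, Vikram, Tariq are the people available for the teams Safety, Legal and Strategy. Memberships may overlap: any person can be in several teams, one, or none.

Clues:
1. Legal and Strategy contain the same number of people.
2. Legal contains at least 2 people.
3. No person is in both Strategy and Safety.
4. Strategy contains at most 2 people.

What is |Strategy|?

2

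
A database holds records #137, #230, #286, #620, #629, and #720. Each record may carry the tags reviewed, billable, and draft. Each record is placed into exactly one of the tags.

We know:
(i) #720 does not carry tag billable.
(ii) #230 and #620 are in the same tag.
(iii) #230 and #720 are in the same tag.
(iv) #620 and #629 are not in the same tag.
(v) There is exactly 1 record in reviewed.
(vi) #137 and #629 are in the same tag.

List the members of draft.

draft = {#230, #620, #720}

From (i): #720 ∉ billable.
(iii): #230 matches #720: #230 ∉ billable.
(ii): #620 matches #230: #620 ∉ billable.
Suppose #137 ∈ draft: no assignment then satisfies all the clues, so #137 ∉ draft.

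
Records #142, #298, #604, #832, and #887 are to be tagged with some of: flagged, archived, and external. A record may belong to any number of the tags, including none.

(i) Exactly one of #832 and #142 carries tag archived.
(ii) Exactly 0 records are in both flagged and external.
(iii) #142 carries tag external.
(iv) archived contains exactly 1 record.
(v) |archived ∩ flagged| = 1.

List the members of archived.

archived = {#832}

From (iii): #142 ∈ external.
Suppose #142 ∈ archived: no assignment then satisfies all the clues, so #142 ∉ archived.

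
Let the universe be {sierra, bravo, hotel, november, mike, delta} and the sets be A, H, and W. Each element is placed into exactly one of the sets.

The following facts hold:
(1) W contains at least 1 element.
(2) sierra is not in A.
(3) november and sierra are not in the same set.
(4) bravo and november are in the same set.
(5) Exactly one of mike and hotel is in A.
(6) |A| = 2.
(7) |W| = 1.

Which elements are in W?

W = {sierra}

From (2): sierra ∉ A.
Suppose sierra ∉ W: no assignment then satisfies all the clues, so sierra ∈ W.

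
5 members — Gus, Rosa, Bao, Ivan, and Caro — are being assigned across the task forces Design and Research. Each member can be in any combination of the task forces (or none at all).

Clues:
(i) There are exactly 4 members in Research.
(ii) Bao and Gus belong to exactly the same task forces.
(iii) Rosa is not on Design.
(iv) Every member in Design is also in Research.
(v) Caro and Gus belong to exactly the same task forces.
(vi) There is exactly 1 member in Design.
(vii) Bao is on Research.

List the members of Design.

From (iii): Rosa ∉ Design.
From (vii): Bao ∈ Research.
(ii): Gus matches Bao: Gus ∈ Research.
(v): Caro matches Gus: Caro ∈ Research.
Suppose Gus ∈ Design: no assignment then satisfies all the clues, so Gus ∉ Design.

Design = {Ivan}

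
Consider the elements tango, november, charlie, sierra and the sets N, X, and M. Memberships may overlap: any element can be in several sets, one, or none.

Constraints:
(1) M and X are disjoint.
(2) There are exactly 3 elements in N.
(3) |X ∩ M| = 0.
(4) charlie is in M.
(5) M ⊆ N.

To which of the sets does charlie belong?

From (4): charlie ∈ M.
(1) (disjoint): charlie ∉ X.
(5) with charlie ∈ M: charlie ∈ N.

charlie: M, N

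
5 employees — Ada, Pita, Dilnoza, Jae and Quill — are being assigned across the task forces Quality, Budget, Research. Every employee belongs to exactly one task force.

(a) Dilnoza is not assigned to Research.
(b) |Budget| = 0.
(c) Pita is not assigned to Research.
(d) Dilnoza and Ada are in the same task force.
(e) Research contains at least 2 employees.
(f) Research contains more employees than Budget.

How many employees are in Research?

From (a): Dilnoza ∉ Research.
From (c): Pita ∉ Research.
(b): Budget already has 0, so the rest are out.
(d): Ada matches Dilnoza: Ada ∉ Research.
(e): only 2 candidates remain for Research, so all are in.
Only one task force left: Ada ∈ Quality.
Only one task force left: Pita ∈ Quality.
Only one task force left: Dilnoza ∈ Quality.

2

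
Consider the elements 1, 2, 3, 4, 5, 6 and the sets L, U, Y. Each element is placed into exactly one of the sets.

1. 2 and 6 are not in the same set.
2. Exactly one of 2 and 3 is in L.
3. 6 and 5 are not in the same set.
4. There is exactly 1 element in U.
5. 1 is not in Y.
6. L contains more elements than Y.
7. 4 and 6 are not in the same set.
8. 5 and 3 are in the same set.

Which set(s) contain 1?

From (5): 1 ∉ Y.
Suppose 1 ∉ L: no assignment then satisfies all the clues, so 1 ∈ L.

1: L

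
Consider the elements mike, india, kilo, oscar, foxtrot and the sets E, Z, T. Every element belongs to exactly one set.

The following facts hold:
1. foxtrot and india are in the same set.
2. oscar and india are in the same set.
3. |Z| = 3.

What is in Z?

Z = {foxtrot, india, oscar}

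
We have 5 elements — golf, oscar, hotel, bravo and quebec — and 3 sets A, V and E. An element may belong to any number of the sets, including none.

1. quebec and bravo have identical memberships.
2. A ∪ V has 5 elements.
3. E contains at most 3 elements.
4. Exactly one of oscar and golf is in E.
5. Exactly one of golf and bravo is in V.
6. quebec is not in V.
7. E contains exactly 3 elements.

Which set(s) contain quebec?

quebec: A, E

From (6): quebec ∉ V.
(1): bravo matches quebec: bravo ∉ V.
(5) (exactly one): golf ∈ V.
Suppose quebec ∉ A: no assignment then satisfies all the clues, so quebec ∈ A.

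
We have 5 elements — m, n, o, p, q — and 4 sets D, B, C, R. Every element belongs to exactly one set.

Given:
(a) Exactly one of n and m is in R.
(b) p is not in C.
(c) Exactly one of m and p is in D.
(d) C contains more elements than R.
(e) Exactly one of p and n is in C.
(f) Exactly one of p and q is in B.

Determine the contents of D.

From (b): p ∉ C.
(e) (exactly one): n ∈ C.
(a) (exactly one): m ∈ R.
(c) (exactly one): p ∈ D.
(f) (exactly one): q ∈ B.
Suppose o ∈ D: no assignment then satisfies all the clues, so o ∉ D.

D = {p}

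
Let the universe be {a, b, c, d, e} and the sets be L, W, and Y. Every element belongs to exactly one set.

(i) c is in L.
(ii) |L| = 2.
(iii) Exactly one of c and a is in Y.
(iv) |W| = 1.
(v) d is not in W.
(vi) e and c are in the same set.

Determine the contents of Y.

Y = {a, d}

From (i): c ∈ L.
From (v): d ∉ W.
(iii) (exactly one): a ∈ Y.
(vi): e matches c: e ∈ L.
(ii): L already has 2, so the rest are out.
(iv): only 1 candidates remain for W, so all are in.
Only one set left: d ∈ Y.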